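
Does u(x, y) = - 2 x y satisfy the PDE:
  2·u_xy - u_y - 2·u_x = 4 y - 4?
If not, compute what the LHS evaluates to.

Evaluate each term of the left-hand side for u = - 2 x y.
Derivatives:
  u_xy = -2
  u_y = - 2 x
  u_x = - 2 y
Terms:
  2·u_xy = -4
  -u_y = 2 x
  -2·u_x = 4 y
Sum: LHS = 2 x + 4 y - 4
Given right-hand side: 4 y - 4. Difference LHS − RHS = 2 x ≠ 0, so u is not a solution.

Answer: No, the LHS evaluates to 2 x + 4 y - 4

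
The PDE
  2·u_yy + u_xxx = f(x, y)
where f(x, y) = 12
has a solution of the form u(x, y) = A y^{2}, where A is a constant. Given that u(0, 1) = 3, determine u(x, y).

Substitute the ansatz u = A y^{2} into the left-hand side.
Derivatives of the ansatz:
  u_yy = 2 A
  u_xxx = 0
Term by term:
  2·u_yy = 4 A
  u_xxx = 0
So the left-hand side equals
  4 A
This must equal f(x, y) = 12 identically.
Matching coefficients of the independent functions:
  [constant term]:  4 A = 12
Solving: A = 3.
Check against the point condition:
  u(0, 1) = 3  ⟹  A = 3  ✓
Hence u(x, y) = 3 y^{2}.

Answer: u(x, y) = 3 y^{2}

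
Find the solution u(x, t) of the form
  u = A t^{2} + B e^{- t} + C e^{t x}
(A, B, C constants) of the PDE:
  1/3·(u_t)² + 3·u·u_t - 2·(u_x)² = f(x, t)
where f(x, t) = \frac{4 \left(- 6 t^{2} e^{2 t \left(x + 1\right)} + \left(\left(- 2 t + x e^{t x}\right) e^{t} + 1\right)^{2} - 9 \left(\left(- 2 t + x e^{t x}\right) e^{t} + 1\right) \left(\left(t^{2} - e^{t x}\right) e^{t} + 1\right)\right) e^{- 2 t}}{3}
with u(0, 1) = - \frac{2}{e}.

Substitute the ansatz u = A t^{2} + B e^{- t} + C e^{t x} into the left-hand side.
Derivatives of the ansatz:
  u_t = 2 A t - B e^{- t} + C x e^{t x}
  u_x = C t e^{t x}
Term by term:
  1/3·(u_t)² = \frac{4 A^{2} t^{2}}{3} - \frac{4 A B t e^{- t}}{3} + \frac{4 A C t x e^{t x}}{3} + \frac{B^{2} e^{- 2 t}}{3} - \frac{2 B C x e^{- t} e^{t x}}{3} + \frac{C^{2} x^{2} e^{2 t x}}{3}
  3·u·u_t = 6 A^{2} t^{3} - 3 A B t^{2} e^{- t} + 6 A B t e^{- t} + 3 A C t^{2} x e^{t x} + 6 A C t e^{t x} - 3 B^{2} e^{- 2 t} + 3 B C x e^{- t} e^{t x} - 3 B C e^{- t} e^{t x} + 3 C^{2} x e^{2 t x}
  -2·(u_x)² = - 2 C^{2} t^{2} e^{2 t x}
So the left-hand side equals
  6 A^{2} t^{3} + \frac{4 A^{2} t^{2}}{3} - 3 A B t^{2} e^{- t} + \frac{14 A B t e^{- t}}{3} + 3 A C t^{2} x e^{t x} + \frac{4 A C t x e^{t x}}{3} + 6 A C t e^{t x} - \frac{8 B^{2} e^{- 2 t}}{3} + \frac{7 B C x e^{- t} e^{t x}}{3} - 3 B C e^{- t} e^{t x} - 2 C^{2} t^{2} e^{2 t x} + \frac{C^{2} x^{2} e^{2 t x}}{3} + 3 C^{2} x e^{2 t x}
This must equal f(x, t) identically; expanded, f = 24 t^{3} - 12 t^{2} x e^{t x} - 8 t^{2} e^{2 t x} + \frac{16 t^{2}}{3} - 12 t^{2} e^{- t} - \frac{16 t x e^{t x}}{3} - 24 t e^{t x} + \frac{56 t e^{- t}}{3} + \frac{4 x^{2} e^{2 t x}}{3} + 12 x e^{2 t x} - \frac{28 x e^{- t} e^{t x}}{3} + 12 e^{- t} e^{t x} - \frac{32 e^{- 2 t}}{3}.
Matching coefficients of the independent functions:
  [t^{2}]:  \frac{4 A^{2}}{3} = \frac{16}{3}
  [t^{3}]:  6 A^{2} = 24
  [t e^{- t}]:  \frac{14 A B}{3} = \frac{56}{3}
  [t e^{t x}]:  6 A C = -24
  [t^{2} e^{- t}]:  - 3 A B = -12
  [t^{2} e^{2 t x}]:  - 2 C^{2} = -8
  [x e^{2 t x}]:  3 C^{2} = 12
  [x^{2} e^{2 t x}]:  \frac{C^{2}}{3} = \frac{4}{3}
  [e^{- t} e^{t x}]:  - 3 B C = 12
  [t x e^{t x}]:  \frac{4 A C}{3} = - \frac{16}{3}
  [t^{2} x e^{t x}]:  3 A C = -12
  [x e^{- t} e^{t x}]:  \frac{7 B C}{3} = - \frac{28}{3}
  [e^{- 2 t}]:  - \frac{8 B^{2}}{3} = - \frac{32}{3}
These equations allow (A, B, C) = (-2, -2, 2) or (2, 2, -2).
Impose the point condition(s):
  u(0, 1) = - \frac{2}{e}  ⟹  A + \frac{B}{e} + C = - \frac{2}{e}
Only A = -2, B = -2, C = 2 satisfies everything.
Hence u(x, t) = - 2 t^{2} + 2 e^{t x} - 2 e^{- t}.

Answer: u(x, t) = - 2 t^{2} + 2 e^{t x} - 2 e^{- t}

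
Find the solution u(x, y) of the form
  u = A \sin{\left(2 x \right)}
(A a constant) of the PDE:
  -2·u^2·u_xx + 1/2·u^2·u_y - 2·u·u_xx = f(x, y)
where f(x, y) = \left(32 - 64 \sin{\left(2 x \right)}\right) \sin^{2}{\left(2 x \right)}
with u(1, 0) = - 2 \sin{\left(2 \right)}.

Substitute the ansatz u = A \sin{\left(2 x \right)} into the left-hand side.
Derivatives of the ansatz:
  u_xx = - 4 A \sin{\left(2 x \right)}
  u_y = 0
Term by term:
  -2·u^2·u_xx = 8 A^{3} \sin^{3}{\left(2 x \right)}
  1/2·u^2·u_y = 0
  -2·u·u_xx = 8 A^{2} \sin^{2}{\left(2 x \right)}
So the left-hand side equals
  8 A^{3} \sin^{3}{\left(2 x \right)} + 8 A^{2} \sin^{2}{\left(2 x \right)}
This must equal f(x, y) identically; expanded, f = - 64 \sin^{3}{\left(2 x \right)} + 32 \sin^{2}{\left(2 x \right)}.
Matching coefficients of the independent functions:
  [\sin^{2}{\left(2 x \right)}]:  8 A^{2} = 32
  [\sin^{3}{\left(2 x \right)}]:  8 A^{3} = -64
Solving: A = -2.
Check against the point condition:
  u(1, 0) = - 2 \sin{\left(2 \right)}  ⟹  A \sin{\left(2 \right)} = - 2 \sin{\left(2 \right)}  ✓
Hence u(x, y) = - 2 \sin{\left(2 x \right)}.

Answer: u(x, y) = - 2 \sin{\left(2 x \right)}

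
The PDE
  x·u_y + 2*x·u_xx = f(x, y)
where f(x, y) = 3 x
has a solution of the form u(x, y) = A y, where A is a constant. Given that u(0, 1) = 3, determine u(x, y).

Substitute the ansatz u = A y into the left-hand side.
Derivatives of the ansatz:
  u_y = A
  u_xx = 0
Term by term:
  x·u_y = A x
  2*x·u_xx = 0
So the left-hand side equals
  A x
This must equal f(x, y) = 3 x identically.
Matching coefficients of the independent functions:
  [x]:  A = 3
Solving: A = 3.
Check against the point condition:
  u(0, 1) = 3  ⟹  A = 3  ✓
Hence u(x, y) = 3 y.

Answer: u(x, y) = 3 y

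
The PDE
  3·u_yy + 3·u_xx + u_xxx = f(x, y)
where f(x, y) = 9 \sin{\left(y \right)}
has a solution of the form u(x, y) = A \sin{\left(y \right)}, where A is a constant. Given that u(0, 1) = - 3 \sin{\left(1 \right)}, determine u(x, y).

Substitute the ansatz u = A \sin{\left(y \right)} into the left-hand side.
Derivatives of the ansatz:
  u_yy = - A \sin{\left(y \right)}
  u_xx = 0
  u_xxx = 0
Term by term:
  3·u_yy = - 3 A \sin{\left(y \right)}
  3·u_xx = 0
  u_xxx = 0
So the left-hand side equals
  - 3 A \sin{\left(y \right)}
This must equal f(x, y) = 9 \sin{\left(y \right)} identically.
Matching coefficients of the independent functions:
  [\sin{\left(y \right)}]:  - 3 A = 9
Solving: A = -3.
Check against the point condition:
  u(0, 1) = - 3 \sin{\left(1 \right)}  ⟹  A \sin{\left(1 \right)} = - 3 \sin{\left(1 \right)}  ✓
Hence u(x, y) = - 3 \sin{\left(y \right)}.

Answer: u(x, y) = - 3 \sin{\left(y \right)}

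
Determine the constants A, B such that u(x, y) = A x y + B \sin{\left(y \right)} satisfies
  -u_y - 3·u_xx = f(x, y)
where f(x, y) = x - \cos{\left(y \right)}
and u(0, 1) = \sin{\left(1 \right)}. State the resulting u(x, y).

Substitute the ansatz u = A x y + B \sin{\left(y \right)} into the left-hand side.
Derivatives of the ansatz:
  u_y = A x + B \cos{\left(y \right)}
  u_xx = 0
Term by term:
  -u_y = - A x - B \cos{\left(y \right)}
  -3·u_xx = 0
So the left-hand side equals
  - A x - B \cos{\left(y \right)}
This must equal f(x, y) = x - \cos{\left(y \right)} identically.
Matching coefficients of the independent functions:
  [x]:  - A = 1
  [\cos{\left(y \right)}]:  - B = -1
Solving: A = -1, B = 1.
Check against the point condition:
  u(0, 1) = \sin{\left(1 \right)}  ⟹  B \sin{\left(1 \right)} = \sin{\left(1 \right)}  ✓
Hence u(x, y) = - x y + \sin{\left(y \right)}.

Answer: u(x, y) = - x y + \sin{\left(y \right)}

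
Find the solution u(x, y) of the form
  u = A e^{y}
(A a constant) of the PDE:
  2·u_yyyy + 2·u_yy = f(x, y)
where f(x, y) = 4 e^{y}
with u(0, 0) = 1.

Answer: u(x, y) = e^{y}

Derivation:
Substitute the ansatz u = A e^{y} into the left-hand side.
Derivatives of the ansatz:
  u_yyyy = A e^{y}
  u_yy = A e^{y}
Term by term:
  2·u_yyyy = 2 A e^{y}
  2·u_yy = 2 A e^{y}
So the left-hand side equals
  4 A e^{y}
This must equal f(x, y) = 4 e^{y} identically.
Matching coefficients of the independent functions:
  [e^{y}]:  4 A = 4
Solving: A = 1.
Check against the point condition:
  u(0, 0) = 1  ⟹  A = 1  ✓
Hence u(x, y) = e^{y}.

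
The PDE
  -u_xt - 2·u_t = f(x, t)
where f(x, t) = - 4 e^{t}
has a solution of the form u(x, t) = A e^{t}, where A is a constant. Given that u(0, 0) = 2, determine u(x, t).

Answer: u(x, t) = 2 e^{t}

Derivation:
Substitute the ansatz u = A e^{t} into the left-hand side.
Derivatives of the ansatz:
  u_xt = 0
  u_t = A e^{t}
Term by term:
  -u_xt = 0
  -2·u_t = - 2 A e^{t}
So the left-hand side equals
  - 2 A e^{t}
This must equal f(x, t) = - 4 e^{t} identically.
Matching coefficients of the independent functions:
  [e^{t}]:  - 2 A = -4
Solving: A = 2.
Check against the point condition:
  u(0, 0) = 2  ⟹  A = 2  ✓
Hence u(x, t) = 2 e^{t}.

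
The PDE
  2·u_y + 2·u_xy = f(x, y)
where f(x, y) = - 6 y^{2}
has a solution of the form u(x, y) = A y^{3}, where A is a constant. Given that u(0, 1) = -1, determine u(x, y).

Substitute the ansatz u = A y^{3} into the left-hand side.
Derivatives of the ansatz:
  u_y = 3 A y^{2}
  u_xy = 0
Term by term:
  2·u_y = 6 A y^{2}
  2·u_xy = 0
So the left-hand side equals
  6 A y^{2}
This must equal f(x, y) = - 6 y^{2} identically.
Matching coefficients of the independent functions:
  [y^{2}]:  6 A = -6
Solving: A = -1.
Check against the point condition:
  u(0, 1) = -1  ⟹  A = -1  ✓
Hence u(x, y) = - y^{3}.

Answer: u(x, y) = - y^{3}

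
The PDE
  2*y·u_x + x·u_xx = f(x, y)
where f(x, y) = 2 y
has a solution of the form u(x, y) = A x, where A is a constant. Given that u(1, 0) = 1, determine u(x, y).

Answer: u(x, y) = x

Derivation:
Substitute the ansatz u = A x into the left-hand side.
Derivatives of the ansatz:
  u_x = A
  u_xx = 0
Term by term:
  2*y·u_x = 2 A y
  x·u_xx = 0
So the left-hand side equals
  2 A y
This must equal f(x, y) = 2 y identically.
Matching coefficients of the independent functions:
  [y]:  2 A = 2
Solving: A = 1.
Check against the point condition:
  u(1, 0) = 1  ⟹  A = 1  ✓
Hence u(x, y) = x.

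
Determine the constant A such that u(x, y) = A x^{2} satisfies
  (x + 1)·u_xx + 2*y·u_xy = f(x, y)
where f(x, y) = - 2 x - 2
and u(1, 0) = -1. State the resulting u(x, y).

Substitute the ansatz u = A x^{2} into the left-hand side.
Derivatives of the ansatz:
  u_xx = 2 A
  u_xy = 0
Term by term:
  (x + 1)·u_xx = 2 A x + 2 A
  2*y·u_xy = 0
So the left-hand side equals
  2 A x + 2 A
This must equal f(x, y) = - 2 x - 2 identically.
Matching coefficients of the independent functions:
  [constant term, x]:  2 A = -2
Solving: A = -1.
Check against the point condition:
  u(1, 0) = -1  ⟹  A = -1  ✓
Hence u(x, y) = - x^{2}.

Answer: u(x, y) = - x^{2}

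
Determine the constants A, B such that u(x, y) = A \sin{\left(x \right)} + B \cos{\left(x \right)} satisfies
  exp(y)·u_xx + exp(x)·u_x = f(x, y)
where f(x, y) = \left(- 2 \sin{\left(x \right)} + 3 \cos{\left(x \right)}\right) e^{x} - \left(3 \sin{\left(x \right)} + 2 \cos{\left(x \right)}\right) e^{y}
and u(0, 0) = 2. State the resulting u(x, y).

Substitute the ansatz u = A \sin{\left(x \right)} + B \cos{\left(x \right)} into the left-hand side.
Derivatives of the ansatz:
  u_xx = - A \sin{\left(x \right)} - B \cos{\left(x \right)}
  u_x = A \cos{\left(x \right)} - B \sin{\left(x \right)}
Term by term:
  exp(y)·u_xx = - A e^{y} \sin{\left(x \right)} - B e^{y} \cos{\left(x \right)}
  exp(x)·u_x = A e^{x} \cos{\left(x \right)} - B e^{x} \sin{\left(x \right)}
So the left-hand side equals
  A e^{x} \cos{\left(x \right)} - A e^{y} \sin{\left(x \right)} - B e^{x} \sin{\left(x \right)} - B e^{y} \cos{\left(x \right)}
This must equal f(x, y) identically; expanded, f = - 2 e^{x} \sin{\left(x \right)} + 3 e^{x} \cos{\left(x \right)} - 3 e^{y} \sin{\left(x \right)} - 2 e^{y} \cos{\left(x \right)}.
Matching coefficients of the independent functions:
  [e^{x} \sin{\left(x \right)}, e^{y} \cos{\left(x \right)}]:  - B = -2
  [e^{x} \cos{\left(x \right)}]:  A = 3
  [e^{y} \sin{\left(x \right)}]:  - A = -3
Solving: A = 3, B = 2.
Check against the point condition:
  u(0, 0) = 2  ⟹  B = 2  ✓
Hence u(x, y) = 3 \sin{\left(x \right)} + 2 \cos{\left(x \right)}.

Answer: u(x, y) = 3 \sin{\left(x \right)} + 2 \cos{\left(x \right)}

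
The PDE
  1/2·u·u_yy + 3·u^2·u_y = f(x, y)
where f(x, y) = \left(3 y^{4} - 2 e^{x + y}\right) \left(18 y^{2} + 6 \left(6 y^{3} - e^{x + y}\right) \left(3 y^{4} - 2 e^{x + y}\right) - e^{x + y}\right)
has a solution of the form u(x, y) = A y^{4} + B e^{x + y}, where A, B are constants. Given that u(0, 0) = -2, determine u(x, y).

Substitute the ansatz u = A y^{4} + B e^{x + y} into the left-hand side.
Derivatives of the ansatz:
  u_yy = 12 A y^{2} + B e^{x} e^{y}
  u_y = 4 A y^{3} + B e^{x} e^{y}
Term by term:
  1/2·u·u_yy = 6 A^{2} y^{6} + \frac{A B y^{4} e^{x} e^{y}}{2} + 6 A B y^{2} e^{x} e^{y} + \frac{B^{2} e^{2 x} e^{2 y}}{2}
  3·u^2·u_y = 12 A^{3} y^{11} + 3 A^{2} B y^{8} e^{x} e^{y} + 24 A^{2} B y^{7} e^{x} e^{y} + 6 A B^{2} y^{4} e^{2 x} e^{2 y} + 12 A B^{2} y^{3} e^{2 x} e^{2 y} + 3 B^{3} e^{3 x} e^{3 y}
So the left-hand side equals
  12 A^{3} y^{11} + 3 A^{2} B y^{8} e^{x} e^{y} + 24 A^{2} B y^{7} e^{x} e^{y} + 6 A^{2} y^{6} + 6 A B^{2} y^{4} e^{2 x} e^{2 y} + 12 A B^{2} y^{3} e^{2 x} e^{2 y} + \frac{A B y^{4} e^{x} e^{y}}{2} + 6 A B y^{2} e^{x} e^{y} + 3 B^{3} e^{3 x} e^{3 y} + \frac{B^{2} e^{2 x} e^{2 y}}{2}
This must equal f(x, y) identically; expanded, f = 324 y^{11} - 54 y^{8} e^{x} e^{y} - 432 y^{7} e^{x} e^{y} + 54 y^{6} + 72 y^{4} e^{2 x} e^{2 y} - 3 y^{4} e^{x} e^{y} + 144 y^{3} e^{2 x} e^{2 y} - 36 y^{2} e^{x} e^{y} - 24 e^{3 x} e^{3 y} + 2 e^{2 x} e^{2 y}.
Matching coefficients of the independent functions:
  [y^{6}]:  6 A^{2} = 54
  [y^{11}]:  12 A^{3} = 324
  [e^{2 x} e^{2 y}]:  \frac{B^{2}}{2} = 2
  [e^{3 x} e^{3 y}]:  3 B^{3} = -24
  [y^{2} e^{x} e^{y}]:  6 A B = -36
  [y^{3} e^{2 x} e^{2 y}]:  12 A B^{2} = 144
  [y^{4} e^{x} e^{y}]:  \frac{A B}{2} = -3
  [y^{4} e^{2 x} e^{2 y}]:  6 A B^{2} = 72
  [y^{7} e^{x} e^{y}]:  24 A^{2} B = -432
  [y^{8} e^{x} e^{y}]:  3 A^{2} B = -54
Solving: A = 3, B = -2.
Check against the point condition:
  u(0, 0) = -2  ⟹  B = -2  ✓
Hence u(x, y) = 3 y^{4} - 2 e^{x + y}.

Answer: u(x, y) = 3 y^{4} - 2 e^{x + y}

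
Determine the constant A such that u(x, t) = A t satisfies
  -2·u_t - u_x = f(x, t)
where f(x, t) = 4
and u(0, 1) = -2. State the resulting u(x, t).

Answer: u(x, t) = - 2 t

Derivation:
Substitute the ansatz u = A t into the left-hand side.
Derivatives of the ansatz:
  u_t = A
  u_x = 0
Term by term:
  -2·u_t = - 2 A
  -u_x = 0
So the left-hand side equals
  - 2 A
This must equal f(x, t) = 4 identically.
Matching coefficients of the independent functions:
  [constant term]:  - 2 A = 4
Solving: A = -2.
Check against the point condition:
  u(0, 1) = -2  ⟹  A = -2  ✓
Hence u(x, t) = - 2 t.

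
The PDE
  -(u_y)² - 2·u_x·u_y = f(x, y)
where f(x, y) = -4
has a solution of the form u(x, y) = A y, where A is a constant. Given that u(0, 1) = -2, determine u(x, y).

Substitute the ansatz u = A y into the left-hand side.
Derivatives of the ansatz:
  u_y = A
  u_x = 0
Term by term:
  -(u_y)² = - A^{2}
  -2·u_x·u_y = 0
So the left-hand side equals
  - A^{2}
This must equal f(x, y) = -4 identically.
Matching coefficients of the independent functions:
  [constant term]:  - A^{2} = -4
These equations allow (A) = (-2) or (2).
Impose the point condition(s):
  u(0, 1) = -2  ⟹  A = -2
Only A = -2 satisfies everything.
Hence u(x, y) = - 2 y.

Answer: u(x, y) = - 2 y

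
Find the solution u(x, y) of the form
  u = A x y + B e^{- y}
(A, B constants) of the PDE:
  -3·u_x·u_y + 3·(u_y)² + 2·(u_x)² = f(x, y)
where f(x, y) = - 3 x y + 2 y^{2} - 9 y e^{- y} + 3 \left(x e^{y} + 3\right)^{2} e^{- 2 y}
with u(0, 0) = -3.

Substitute the ansatz u = A x y + B e^{- y} into the left-hand side.
Derivatives of the ansatz:
  u_x = A y
  u_y = A x - B e^{- y}
Term by term:
  -3·u_x·u_y = - 3 A^{2} x y + 3 A B y e^{- y}
  3·(u_y)² = 3 A^{2} x^{2} - 6 A B x e^{- y} + 3 B^{2} e^{- 2 y}
  2·(u_x)² = 2 A^{2} y^{2}
So the left-hand side equals
  3 A^{2} x^{2} - 3 A^{2} x y + 2 A^{2} y^{2} - 6 A B x e^{- y} + 3 A B y e^{- y} + 3 B^{2} e^{- 2 y}
This must equal f(x, y) identically; expanded, f = 3 x^{2} - 3 x y + 18 x e^{- y} + 2 y^{2} - 9 y e^{- y} + 27 e^{- 2 y}.
Matching coefficients of the independent functions:
  [x^{2}]:  3 A^{2} = 3
  [y^{2}]:  2 A^{2} = 2
  [x y]:  - 3 A^{2} = -3
  [x e^{- y}]:  - 6 A B = 18
  [y e^{- y}]:  3 A B = -9
  [e^{- 2 y}]:  3 B^{2} = 27
These equations allow (A, B) = (-1, 3) or (1, -3).
Impose the point condition(s):
  u(0, 0) = -3  ⟹  B = -3
Only A = 1, B = -3 satisfies everything.
Hence u(x, y) = x y - 3 e^{- y}.

Answer: u(x, y) = x y - 3 e^{- y}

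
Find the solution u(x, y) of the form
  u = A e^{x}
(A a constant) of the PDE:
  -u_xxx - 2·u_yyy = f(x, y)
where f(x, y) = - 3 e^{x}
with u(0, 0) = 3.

Substitute the ansatz u = A e^{x} into the left-hand side.
Derivatives of the ansatz:
  u_xxx = A e^{x}
  u_yyy = 0
Term by term:
  -u_xxx = - A e^{x}
  -2·u_yyy = 0
So the left-hand side equals
  - A e^{x}
This must equal f(x, y) = - 3 e^{x} identically.
Matching coefficients of the independent functions:
  [e^{x}]:  - A = -3
Solving: A = 3.
Check against the point condition:
  u(0, 0) = 3  ⟹  A = 3  ✓
Hence u(x, y) = 3 e^{x}.

Answer: u(x, y) = 3 e^{x}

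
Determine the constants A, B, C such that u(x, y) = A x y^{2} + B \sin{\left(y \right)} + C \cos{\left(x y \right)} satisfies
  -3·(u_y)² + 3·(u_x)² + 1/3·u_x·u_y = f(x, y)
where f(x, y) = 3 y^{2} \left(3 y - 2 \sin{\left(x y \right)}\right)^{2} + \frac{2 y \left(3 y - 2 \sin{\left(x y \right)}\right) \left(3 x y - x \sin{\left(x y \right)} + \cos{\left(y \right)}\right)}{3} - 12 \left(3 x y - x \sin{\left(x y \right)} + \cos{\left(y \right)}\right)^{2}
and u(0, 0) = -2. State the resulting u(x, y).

Answer: u(x, y) = - 3 x y^{2} - 2 \sin{\left(y \right)} - 2 \cos{\left(x y \right)}

Derivation:
Substitute the ansatz u = A x y^{2} + B \sin{\left(y \right)} + C \cos{\left(x y \right)} into the left-hand side.
Derivatives of the ansatz:
  u_y = 2 A x y + B \cos{\left(y \right)} - C x \sin{\left(x y \right)}
  u_x = A y^{2} - C y \sin{\left(x y \right)}
Term by term:
  -3·(u_y)² = - 12 A^{2} x^{2} y^{2} - 12 A B x y \cos{\left(y \right)} + 12 A C x^{2} y \sin{\left(x y \right)} - 3 B^{2} \cos^{2}{\left(y \right)} + 6 B C x \sin{\left(x y \right)} \cos{\left(y \right)} - 3 C^{2} x^{2} \sin^{2}{\left(x y \right)}
  3·(u_x)² = 3 A^{2} y^{4} - 6 A C y^{3} \sin{\left(x y \right)} + 3 C^{2} y^{2} \sin^{2}{\left(x y \right)}
  1/3·u_x·u_y = \frac{2 A^{2} x y^{3}}{3} + \frac{A B y^{2} \cos{\left(y \right)}}{3} - A C x y^{2} \sin{\left(x y \right)} - \frac{B C y \sin{\left(x y \right)} \cos{\left(y \right)}}{3} + \frac{C^{2} x y \sin^{2}{\left(x y \right)}}{3}
So the left-hand side equals
  - 12 A^{2} x^{2} y^{2} + \frac{2 A^{2} x y^{3}}{3} + 3 A^{2} y^{4} - 12 A B x y \cos{\left(y \right)} + \frac{A B y^{2} \cos{\left(y \right)}}{3} + 12 A C x^{2} y \sin{\left(x y \right)} - A C x y^{2} \sin{\left(x y \right)} - 6 A C y^{3} \sin{\left(x y \right)} - 3 B^{2} \cos^{2}{\left(y \right)} + 6 B C x \sin{\left(x y \right)} \cos{\left(y \right)} - \frac{B C y \sin{\left(x y \right)} \cos{\left(y \right)}}{3} - 3 C^{2} x^{2} \sin^{2}{\left(x y \right)} + \frac{C^{2} x y \sin^{2}{\left(x y \right)}}{3} + 3 C^{2} y^{2} \sin^{2}{\left(x y \right)}
This must equal f(x, y) identically; expanded, f = - 108 x^{2} y^{2} + 72 x^{2} y \sin{\left(x y \right)} - 12 x^{2} \sin^{2}{\left(x y \right)} + 6 x y^{3} - 6 x y^{2} \sin{\left(x y \right)} + \frac{4 x y \sin^{2}{\left(x y \right)}}{3} - 72 x y \cos{\left(y \right)} + 24 x \sin{\left(x y \right)} \cos{\left(y \right)} + 27 y^{4} - 36 y^{3} \sin{\left(x y \right)} + 12 y^{2} \sin^{2}{\left(x y \right)} + 2 y^{2} \cos{\left(y \right)} - \frac{4 y \sin{\left(x y \right)} \cos{\left(y \right)}}{3} - 12 \cos^{2}{\left(y \right)}.
Matching coefficients of the independent functions:
  [y^{4}]:  3 A^{2} = 27
  [x y^{3}]:  \frac{2 A^{2}}{3} = 6
  [x^{2} y^{2}]:  - 12 A^{2} = -108
  [x^{2} \sin^{2}{\left(x y \right)}]:  - 3 C^{2} = -12
  [y^{2} \sin^{2}{\left(x y \right)}]:  3 C^{2} = 12
  [y^{2} \cos{\left(y \right)}]:  \frac{A B}{3} = 2
  [y^{3} \sin{\left(x y \right)}]:  - 6 A C = -36
  [x y \sin^{2}{\left(x y \right)}]:  \frac{C^{2}}{3} = \frac{4}{3}
  [x y \cos{\left(y \right)}]:  - 12 A B = -72
  [x y^{2} \sin{\left(x y \right)}]:  - A C = -6
  [x \sin{\left(x y \right)} \cos{\left(y \right)}]:  6 B C = 24
  [x^{2} y \sin{\left(x y \right)}]:  12 A C = 72
  [y \sin{\left(x y \right)} \cos{\left(y \right)}]:  - \frac{B C}{3} = - \frac{4}{3}
  [\cos^{2}{\left(y \right)}]:  - 3 B^{2} = -12
These equations allow (A, B, C) = (-3, -2, -2) or (3, 2, 2).
Impose the point condition(s):
  u(0, 0) = -2  ⟹  C = -2
Only A = -3, B = -2, C = -2 satisfies everything.
Hence u(x, y) = - 3 x y^{2} - 2 \sin{\left(y \right)} - 2 \cos{\left(x y \right)}.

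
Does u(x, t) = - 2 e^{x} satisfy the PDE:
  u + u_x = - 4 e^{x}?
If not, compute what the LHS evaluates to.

Evaluate each term of the left-hand side for u = - 2 e^{x}.
Derivatives:
  u_x = - 2 e^{x}
Terms:
  u = - 2 e^{x}
  u_x = - 2 e^{x}
Sum: LHS = - 4 e^{x}
This is exactly the given right-hand side, so u is a solution.

Answer: Yes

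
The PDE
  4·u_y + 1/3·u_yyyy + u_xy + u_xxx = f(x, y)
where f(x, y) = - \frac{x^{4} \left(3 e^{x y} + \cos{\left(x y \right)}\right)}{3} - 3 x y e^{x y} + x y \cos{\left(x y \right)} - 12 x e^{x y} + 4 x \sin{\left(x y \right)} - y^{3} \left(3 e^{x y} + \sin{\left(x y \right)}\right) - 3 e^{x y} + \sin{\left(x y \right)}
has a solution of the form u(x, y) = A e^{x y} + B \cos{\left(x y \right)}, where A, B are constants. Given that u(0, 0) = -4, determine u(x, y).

Substitute the ansatz u = A e^{x y} + B \cos{\left(x y \right)} into the left-hand side.
Derivatives of the ansatz:
  u_y = A x e^{x y} - B x \sin{\left(x y \right)}
  u_yyyy = A x^{4} e^{x y} + B x^{4} \cos{\left(x y \right)}
  u_xy = A x y e^{x y} + A e^{x y} - B x y \cos{\left(x y \right)} - B \sin{\left(x y \right)}
  u_xxx = A y^{3} e^{x y} + B y^{3} \sin{\left(x y \right)}
Term by term:
  4·u_y = 4 A x e^{x y} - 4 B x \sin{\left(x y \right)}
  1/3·u_yyyy = \frac{A x^{4} e^{x y}}{3} + \frac{B x^{4} \cos{\left(x y \right)}}{3}
  u_xy = A x y e^{x y} + A e^{x y} - B x y \cos{\left(x y \right)} - B \sin{\left(x y \right)}
  u_xxx = A y^{3} e^{x y} + B y^{3} \sin{\left(x y \right)}
So the left-hand side equals
  \frac{A x^{4} e^{x y}}{3} + A x y e^{x y} + 4 A x e^{x y} + A y^{3} e^{x y} + A e^{x y} + \frac{B x^{4} \cos{\left(x y \right)}}{3} - B x y \cos{\left(x y \right)} - 4 B x \sin{\left(x y \right)} + B y^{3} \sin{\left(x y \right)} - B \sin{\left(x y \right)}
This must equal f(x, y) identically; expanded, f = - x^{4} e^{x y} - \frac{x^{4} \cos{\left(x y \right)}}{3} - 3 x y e^{x y} + x y \cos{\left(x y \right)} - 12 x e^{x y} + 4 x \sin{\left(x y \right)} - 3 y^{3} e^{x y} - y^{3} \sin{\left(x y \right)} - 3 e^{x y} + \sin{\left(x y \right)}.
Matching coefficients of the independent functions:
  [x e^{x y}]:  4 A = -12
  [x \sin{\left(x y \right)}]:  - 4 B = 4
  [x^{4} e^{x y}]:  \frac{A}{3} = -1
  [x^{4} \cos{\left(x y \right)}]:  \frac{B}{3} = - \frac{1}{3}
  [y^{3} e^{x y}, x y e^{x y}, e^{x y}]:  A = -3
  [y^{3} \sin{\left(x y \right)}]:  B = -1
  [x y \cos{\left(x y \right)}, \sin{\left(x y \right)}]:  - B = 1
Solving: A = -3, B = -1.
Check against the point condition:
  u(0, 0) = -4  ⟹  A + B = -4  ✓
Hence u(x, y) = - 3 e^{x y} - \cos{\left(x y \right)}.

Answer: u(x, y) = - 3 e^{x y} - \cos{\left(x y \right)}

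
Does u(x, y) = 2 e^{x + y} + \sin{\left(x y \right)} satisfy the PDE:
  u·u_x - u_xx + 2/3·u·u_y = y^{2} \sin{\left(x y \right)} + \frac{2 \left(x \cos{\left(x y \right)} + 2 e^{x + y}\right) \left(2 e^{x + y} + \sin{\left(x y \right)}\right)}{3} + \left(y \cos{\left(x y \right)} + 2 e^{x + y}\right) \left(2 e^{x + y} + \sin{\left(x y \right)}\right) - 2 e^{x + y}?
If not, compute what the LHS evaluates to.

Evaluate each term of the left-hand side for u = 2 e^{x + y} + \sin{\left(x y \right)}.
Derivatives:
  u_x = y \cos{\left(x y \right)} + 2 e^{x} e^{y}
  u_xx = - y^{2} \sin{\left(x y \right)} + 2 e^{x} e^{y}
  u_y = x \cos{\left(x y \right)} + 2 e^{x} e^{y}
Terms:
  u·u_x = \left(y \cos{\left(x y \right)} + 2 e^{x + y}\right) \left(2 e^{x + y} + \sin{\left(x y \right)}\right)
  -u_xx = y^{2} \sin{\left(x y \right)} - 2 e^{x + y}
  2/3·u·u_y = \frac{2 \left(x \cos{\left(x y \right)} + 2 e^{x + y}\right) \left(2 e^{x + y} + \sin{\left(x y \right)}\right)}{3}
Sum: LHS = y^{2} \sin{\left(x y \right)} + \frac{2 \left(x \cos{\left(x y \right)} + 2 e^{x + y}\right) \left(2 e^{x + y} + \sin{\left(x y \right)}\right)}{3} + \left(y \cos{\left(x y \right)} + 2 e^{x + y}\right) \left(2 e^{x + y} + \sin{\left(x y \right)}\right) - 2 e^{x + y}
This is exactly the given right-hand side, so u is a solution.

Answer: Yes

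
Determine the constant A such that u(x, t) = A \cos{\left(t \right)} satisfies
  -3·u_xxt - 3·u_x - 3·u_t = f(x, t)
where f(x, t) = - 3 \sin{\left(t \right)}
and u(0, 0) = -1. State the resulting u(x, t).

Substitute the ansatz u = A \cos{\left(t \right)} into the left-hand side.
Derivatives of the ansatz:
  u_xxt = 0
  u_x = 0
  u_t = - A \sin{\left(t \right)}
Term by term:
  -3·u_xxt = 0
  -3·u_x = 0
  -3·u_t = 3 A \sin{\left(t \right)}
So the left-hand side equals
  3 A \sin{\left(t \right)}
This must equal f(x, t) = - 3 \sin{\left(t \right)} identically.
Matching coefficients of the independent functions:
  [\sin{\left(t \right)}]:  3 A = -3
Solving: A = -1.
Check against the point condition:
  u(0, 0) = -1  ⟹  A = -1  ✓
Hence u(x, t) = - \cos{\left(t \right)}.

Answer: u(x, t) = - \cos{\left(t \right)}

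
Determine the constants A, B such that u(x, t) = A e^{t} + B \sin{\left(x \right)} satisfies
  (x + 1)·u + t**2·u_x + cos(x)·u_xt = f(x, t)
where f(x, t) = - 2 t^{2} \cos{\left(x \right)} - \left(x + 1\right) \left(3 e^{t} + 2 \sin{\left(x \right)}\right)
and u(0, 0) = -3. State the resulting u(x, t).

Substitute the ansatz u = A e^{t} + B \sin{\left(x \right)} into the left-hand side.
Derivatives of the ansatz:
  u_x = B \cos{\left(x \right)}
  u_xt = 0
Term by term:
  (x + 1)·u = A x e^{t} + A e^{t} + B x \sin{\left(x \right)} + B \sin{\left(x \right)}
  t**2·u_x = B t^{2} \cos{\left(x \right)}
  cos(x)·u_xt = 0
So the left-hand side equals
  A x e^{t} + A e^{t} + B t^{2} \cos{\left(x \right)} + B x \sin{\left(x \right)} + B \sin{\left(x \right)}
This must equal f(x, t) identically; expanded, f = - 2 t^{2} \cos{\left(x \right)} - 3 x e^{t} - 2 x \sin{\left(x \right)} - 3 e^{t} - 2 \sin{\left(x \right)}.
Matching coefficients of the independent functions:
  [t^{2} \cos{\left(x \right)}, x \sin{\left(x \right)}, \sin{\left(x \right)}]:  B = -2
  [x e^{t}, e^{t}]:  A = -3
Solving: A = -3, B = -2.
Check against the point condition:
  u(0, 0) = -3  ⟹  A = -3  ✓
Hence u(x, t) = - 3 e^{t} - 2 \sin{\left(x \right)}.

Answer: u(x, t) = - 3 e^{t} - 2 \sin{\left(x \right)}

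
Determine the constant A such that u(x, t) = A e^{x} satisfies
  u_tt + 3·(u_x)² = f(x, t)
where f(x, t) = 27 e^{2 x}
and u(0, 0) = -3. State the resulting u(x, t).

Substitute the ansatz u = A e^{x} into the left-hand side.
Derivatives of the ansatz:
  u_tt = 0
  u_x = A e^{x}
Term by term:
  u_tt = 0
  3·(u_x)² = 3 A^{2} e^{2 x}
So the left-hand side equals
  3 A^{2} e^{2 x}
This must equal f(x, t) = 27 e^{2 x} identically.
Matching coefficients of the independent functions:
  [e^{2 x}]:  3 A^{2} = 27
These equations allow (A) = (-3) or (3).
Impose the point condition(s):
  u(0, 0) = -3  ⟹  A = -3
Only A = -3 satisfies everything.
Hence u(x, t) = - 3 e^{x}.

Answer: u(x, t) = - 3 e^{x}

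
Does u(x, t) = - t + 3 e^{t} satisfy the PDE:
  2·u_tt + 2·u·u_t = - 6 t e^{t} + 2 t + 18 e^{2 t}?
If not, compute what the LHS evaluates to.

Answer: Yes

Derivation:
Evaluate each term of the left-hand side for u = - t + 3 e^{t}.
Derivatives:
  u_tt = 3 e^{t}
  u_t = 3 e^{t} - 1
Terms:
  2·u_tt = 6 e^{t}
  2·u·u_t = - 2 \left(t - 3 e^{t}\right) \left(3 e^{t} - 1\right)
Sum: LHS = - 6 t e^{t} + 2 t + 18 e^{2 t}
This is exactly the given right-hand side, so u is a solution.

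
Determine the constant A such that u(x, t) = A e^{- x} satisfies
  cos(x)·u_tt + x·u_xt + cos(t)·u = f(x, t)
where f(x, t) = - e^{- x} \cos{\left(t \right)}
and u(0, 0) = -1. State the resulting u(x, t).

Answer: u(x, t) = - e^{- x}

Derivation:
Substitute the ansatz u = A e^{- x} into the left-hand side.
Derivatives of the ansatz:
  u_tt = 0
  u_xt = 0
Term by term:
  cos(x)·u_tt = 0
  x·u_xt = 0
  cos(t)·u = A e^{- x} \cos{\left(t \right)}
So the left-hand side equals
  A e^{- x} \cos{\left(t \right)}
This must equal f(x, t) = - e^{- x} \cos{\left(t \right)} identically.
Matching coefficients of the independent functions:
  [e^{- x} \cos{\left(t \right)}]:  A = -1
Solving: A = -1.
Check against the point condition:
  u(0, 0) = -1  ⟹  A = -1  ✓
Hence u(x, t) = - e^{- x}.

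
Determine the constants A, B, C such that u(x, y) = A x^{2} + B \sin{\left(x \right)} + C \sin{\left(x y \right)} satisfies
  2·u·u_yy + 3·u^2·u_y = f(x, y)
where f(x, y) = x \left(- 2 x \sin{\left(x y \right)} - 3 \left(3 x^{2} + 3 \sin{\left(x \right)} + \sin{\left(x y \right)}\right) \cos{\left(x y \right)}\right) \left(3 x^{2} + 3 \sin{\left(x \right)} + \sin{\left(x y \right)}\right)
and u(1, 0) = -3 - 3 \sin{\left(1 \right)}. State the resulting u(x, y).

Substitute the ansatz u = A x^{2} + B \sin{\left(x \right)} + C \sin{\left(x y \right)} into the left-hand side.
Derivatives of the ansatz:
  u_yy = - C x^{2} \sin{\left(x y \right)}
  u_y = C x \cos{\left(x y \right)}
Term by term:
  2·u·u_yy = - 2 A C x^{4} \sin{\left(x y \right)} - 2 B C x^{2} \sin{\left(x \right)} \sin{\left(x y \right)} - 2 C^{2} x^{2} \sin^{2}{\left(x y \right)}
  3·u^2·u_y = 3 A^{2} C x^{5} \cos{\left(x y \right)} + 6 A B C x^{3} \sin{\left(x \right)} \cos{\left(x y \right)} + 6 A C^{2} x^{3} \sin{\left(x y \right)} \cos{\left(x y \right)} + 3 B^{2} C x \sin^{2}{\left(x \right)} \cos{\left(x y \right)} + 6 B C^{2} x \sin{\left(x \right)} \sin{\left(x y \right)} \cos{\left(x y \right)} + 3 C^{3} x \sin^{2}{\left(x y \right)} \cos{\left(x y \right)}
So the left-hand side equals
  3 A^{2} C x^{5} \cos{\left(x y \right)} + 6 A B C x^{3} \sin{\left(x \right)} \cos{\left(x y \right)} + 6 A C^{2} x^{3} \sin{\left(x y \right)} \cos{\left(x y \right)} - 2 A C x^{4} \sin{\left(x y \right)} + 3 B^{2} C x \sin^{2}{\left(x \right)} \cos{\left(x y \right)} + 6 B C^{2} x \sin{\left(x \right)} \sin{\left(x y \right)} \cos{\left(x y \right)} - 2 B C x^{2} \sin{\left(x \right)} \sin{\left(x y \right)} + 3 C^{3} x \sin^{2}{\left(x y \right)} \cos{\left(x y \right)} - 2 C^{2} x^{2} \sin^{2}{\left(x y \right)}
This must equal f(x, y) identically; expanded, f = - 27 x^{5} \cos{\left(x y \right)} - 6 x^{4} \sin{\left(x y \right)} - 54 x^{3} \sin{\left(x \right)} \cos{\left(x y \right)} - 18 x^{3} \sin{\left(x y \right)} \cos{\left(x y \right)} - 6 x^{2} \sin{\left(x \right)} \sin{\left(x y \right)} - 2 x^{2} \sin^{2}{\left(x y \right)} - 27 x \sin^{2}{\left(x \right)} \cos{\left(x y \right)} - 18 x \sin{\left(x \right)} \sin{\left(x y \right)} \cos{\left(x y \right)} - 3 x \sin^{2}{\left(x y \right)} \cos{\left(x y \right)}.
Matching coefficients of the independent functions:
  [x^{2} \sin^{2}{\left(x y \right)}]:  - 2 C^{2} = -2
  [x^{4} \sin{\left(x y \right)}]:  - 2 A C = -6
  [x^{5} \cos{\left(x y \right)}]:  3 A^{2} C = -27
  [x \sin^{2}{\left(x \right)} \cos{\left(x y \right)}]:  3 B^{2} C = -27
  [x \sin^{2}{\left(x y \right)} \cos{\left(x y \right)}]:  3 C^{3} = -3
  [x^{2} \sin{\left(x \right)} \sin{\left(x y \right)}]:  - 2 B C = -6
  [x^{3} \sin{\left(x \right)} \cos{\left(x y \right)}]:  6 A B C = -54
  [x^{3} \sin{\left(x y \right)} \cos{\left(x y \right)}]:  6 A C^{2} = -18
  [x \sin{\left(x \right)} \sin{\left(x y \right)} \cos{\left(x y \right)}]:  6 B C^{2} = -18
Solving: A = -3, B = -3, C = -1.
Check against the point condition:
  u(1, 0) = -3 - 3 \sin{\left(1 \right)}  ⟹  A + B \sin{\left(1 \right)} = -3 - 3 \sin{\left(1 \right)}  ✓
Hence u(x, y) = - 3 x^{2} - 3 \sin{\left(x \right)} - \sin{\left(x y \right)}.

Answer: u(x, y) = - 3 x^{2} - 3 \sin{\left(x \right)} - \sin{\left(x y \right)}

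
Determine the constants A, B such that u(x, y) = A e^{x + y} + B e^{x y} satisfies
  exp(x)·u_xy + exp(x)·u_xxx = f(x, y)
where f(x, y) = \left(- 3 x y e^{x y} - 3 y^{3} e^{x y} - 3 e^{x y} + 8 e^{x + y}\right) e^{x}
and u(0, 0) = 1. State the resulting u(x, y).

Substitute the ansatz u = A e^{x + y} + B e^{x y} into the left-hand side.
Derivatives of the ansatz:
  u_xy = A e^{x} e^{y} + B x y e^{x y} + B e^{x y}
  u_xxx = A e^{x} e^{y} + B y^{3} e^{x y}
Term by term:
  exp(x)·u_xy = A e^{2 x} e^{y} + B x y e^{x} e^{x y} + B e^{x} e^{x y}
  exp(x)·u_xxx = A e^{2 x} e^{y} + B y^{3} e^{x} e^{x y}
So the left-hand side equals
  2 A e^{2 x} e^{y} + B x y e^{x} e^{x y} + B y^{3} e^{x} e^{x y} + B e^{x} e^{x y}
This must equal f(x, y) identically; expanded, f = - 3 x y e^{x} e^{x y} - 3 y^{3} e^{x} e^{x y} + 8 e^{2 x} e^{y} - 3 e^{x} e^{x y}.
Matching coefficients of the independent functions:
  [e^{x} e^{x y}, y^{3} e^{x} e^{x y}, x y e^{x} e^{x y}]:  B = -3
  [e^{2 x} e^{y}]:  2 A = 8
Solving: A = 4, B = -3.
Check against the point condition:
  u(0, 0) = 1  ⟹  A + B = 1  ✓
Hence u(x, y) = - 3 e^{x y} + 4 e^{x + y}.

Answer: u(x, y) = - 3 e^{x y} + 4 e^{x + y}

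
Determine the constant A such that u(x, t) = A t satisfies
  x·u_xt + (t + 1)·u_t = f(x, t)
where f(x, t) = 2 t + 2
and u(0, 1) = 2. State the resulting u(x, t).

Substitute the ansatz u = A t into the left-hand side.
Derivatives of the ansatz:
  u_xt = 0
  u_t = A
Term by term:
  x·u_xt = 0
  (t + 1)·u_t = A t + A
So the left-hand side equals
  A t + A
This must equal f(x, t) = 2 t + 2 identically.
Matching coefficients of the independent functions:
  [constant term, t]:  A = 2
Solving: A = 2.
Check against the point condition:
  u(0, 1) = 2  ⟹  A = 2  ✓
Hence u(x, t) = 2 t.

Answer: u(x, t) = 2 t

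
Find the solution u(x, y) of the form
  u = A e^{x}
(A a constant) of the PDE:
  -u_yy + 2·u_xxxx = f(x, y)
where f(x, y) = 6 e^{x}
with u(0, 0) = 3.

Substitute the ansatz u = A e^{x} into the left-hand side.
Derivatives of the ansatz:
  u_yy = 0
  u_xxxx = A e^{x}
Term by term:
  -u_yy = 0
  2·u_xxxx = 2 A e^{x}
So the left-hand side equals
  2 A e^{x}
This must equal f(x, y) = 6 e^{x} identically.
Matching coefficients of the independent functions:
  [e^{x}]:  2 A = 6
Solving: A = 3.
Check against the point condition:
  u(0, 0) = 3  ⟹  A = 3  ✓
Hence u(x, y) = 3 e^{x}.

Answer: u(x, y) = 3 e^{x}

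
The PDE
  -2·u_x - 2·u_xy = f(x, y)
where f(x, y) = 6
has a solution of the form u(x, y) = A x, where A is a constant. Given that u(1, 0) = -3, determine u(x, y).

Substitute the ansatz u = A x into the left-hand side.
Derivatives of the ansatz:
  u_x = A
  u_xy = 0
Term by term:
  -2·u_x = - 2 A
  -2·u_xy = 0
So the left-hand side equals
  - 2 A
This must equal f(x, y) = 6 identically.
Matching coefficients of the independent functions:
  [constant term]:  - 2 A = 6
Solving: A = -3.
Check against the point condition:
  u(1, 0) = -3  ⟹  A = -3  ✓
Hence u(x, y) = - 3 x.

Answer: u(x, y) = - 3 x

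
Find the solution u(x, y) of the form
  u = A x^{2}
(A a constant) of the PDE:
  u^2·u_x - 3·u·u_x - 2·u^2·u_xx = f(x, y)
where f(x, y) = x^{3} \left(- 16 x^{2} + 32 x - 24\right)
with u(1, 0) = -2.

Answer: u(x, y) = - 2 x^{2}

Derivation:
Substitute the ansatz u = A x^{2} into the left-hand side.
Derivatives of the ansatz:
  u_x = 2 A x
  u_xx = 2 A
Term by term:
  u^2·u_x = 2 A^{3} x^{5}
  -3·u·u_x = - 6 A^{2} x^{3}
  -2·u^2·u_xx = - 4 A^{3} x^{4}
So the left-hand side equals
  2 A^{3} x^{5} - 4 A^{3} x^{4} - 6 A^{2} x^{3}
This must equal f(x, y) identically; expanded, f = - 16 x^{5} + 32 x^{4} - 24 x^{3}.
Matching coefficients of the independent functions:
  [x^{3}]:  - 6 A^{2} = -24
  [x^{4}]:  - 4 A^{3} = 32
  [x^{5}]:  2 A^{3} = -16
Solving: A = -2.
Check against the point condition:
  u(1, 0) = -2  ⟹  A = -2  ✓
Hence u(x, y) = - 2 x^{2}.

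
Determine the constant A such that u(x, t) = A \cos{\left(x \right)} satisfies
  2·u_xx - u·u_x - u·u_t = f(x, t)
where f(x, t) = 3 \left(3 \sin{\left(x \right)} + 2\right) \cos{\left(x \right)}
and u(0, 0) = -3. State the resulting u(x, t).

Substitute the ansatz u = A \cos{\left(x \right)} into the left-hand side.
Derivatives of the ansatz:
  u_xx = - A \cos{\left(x \right)}
  u_x = - A \sin{\left(x \right)}
  u_t = 0
Term by term:
  2·u_xx = - 2 A \cos{\left(x \right)}
  -u·u_x = A^{2} \sin{\left(x \right)} \cos{\left(x \right)}
  -u·u_t = 0
So the left-hand side equals
  A^{2} \sin{\left(x \right)} \cos{\left(x \right)} - 2 A \cos{\left(x \right)}
This must equal f(x, t) identically; expanded, f = 9 \sin{\left(x \right)} \cos{\left(x \right)} + 6 \cos{\left(x \right)}.
Matching coefficients of the independent functions:
  [\sin{\left(x \right)} \cos{\left(x \right)}]:  A^{2} = 9
  [\cos{\left(x \right)}]:  - 2 A = 6
Solving: A = -3.
Check against the point condition:
  u(0, 0) = -3  ⟹  A = -3  ✓
Hence u(x, t) = - 3 \cos{\left(x \right)}.

Answer: u(x, t) = - 3 \cos{\left(x \right)}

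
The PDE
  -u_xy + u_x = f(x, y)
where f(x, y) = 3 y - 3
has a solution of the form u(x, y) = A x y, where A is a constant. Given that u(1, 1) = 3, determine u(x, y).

Answer: u(x, y) = 3 x y

Derivation:
Substitute the ansatz u = A x y into the left-hand side.
Derivatives of the ansatz:
  u_xy = A
  u_x = A y
Term by term:
  -u_xy = - A
  u_x = A y
So the left-hand side equals
  A y - A
This must equal f(x, y) = 3 y - 3 identically.
Matching coefficients of the independent functions:
  [constant term]:  - A = -3
  [y]:  A = 3
Solving: A = 3.
Check against the point condition:
  u(1, 1) = 3  ⟹  A = 3  ✓
Hence u(x, y) = 3 x y.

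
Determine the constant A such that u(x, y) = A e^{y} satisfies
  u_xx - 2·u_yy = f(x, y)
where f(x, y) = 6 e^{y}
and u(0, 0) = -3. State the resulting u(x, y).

Substitute the ansatz u = A e^{y} into the left-hand side.
Derivatives of the ansatz:
  u_xx = 0
  u_yy = A e^{y}
Term by term:
  u_xx = 0
  -2·u_yy = - 2 A e^{y}
So the left-hand side equals
  - 2 A e^{y}
This must equal f(x, y) = 6 e^{y} identically.
Matching coefficients of the independent functions:
  [e^{y}]:  - 2 A = 6
Solving: A = -3.
Check against the point condition:
  u(0, 0) = -3  ⟹  A = -3  ✓
Hence u(x, y) = - 3 e^{y}.

Answer: u(x, y) = - 3 e^{y}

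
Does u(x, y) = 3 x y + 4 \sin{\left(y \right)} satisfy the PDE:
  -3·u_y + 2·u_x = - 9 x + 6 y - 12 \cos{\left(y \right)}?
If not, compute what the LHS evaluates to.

Evaluate each term of the left-hand side for u = 3 x y + 4 \sin{\left(y \right)}.
Derivatives:
  u_y = 3 x + 4 \cos{\left(y \right)}
  u_x = 3 y
Terms:
  -3·u_y = - 9 x - 12 \cos{\left(y \right)}
  2·u_x = 6 y
Sum: LHS = - 9 x + 6 y - 12 \cos{\left(y \right)}
This is exactly the given right-hand side, so u is a solution.

Answer: Yes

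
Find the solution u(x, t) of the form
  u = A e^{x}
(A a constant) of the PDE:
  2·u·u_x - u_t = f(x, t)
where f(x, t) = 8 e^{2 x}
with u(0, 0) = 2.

Substitute the ansatz u = A e^{x} into the left-hand side.
Derivatives of the ansatz:
  u_x = A e^{x}
  u_t = 0
Term by term:
  2·u·u_x = 2 A^{2} e^{2 x}
  -u_t = 0
So the left-hand side equals
  2 A^{2} e^{2 x}
This must equal f(x, t) = 8 e^{2 x} identically.
Matching coefficients of the independent functions:
  [e^{2 x}]:  2 A^{2} = 8
These equations allow (A) = (-2) or (2).
Impose the point condition(s):
  u(0, 0) = 2  ⟹  A = 2
Only A = 2 satisfies everything.
Hence u(x, t) = 2 e^{x}.

Answer: u(x, t) = 2 e^{x}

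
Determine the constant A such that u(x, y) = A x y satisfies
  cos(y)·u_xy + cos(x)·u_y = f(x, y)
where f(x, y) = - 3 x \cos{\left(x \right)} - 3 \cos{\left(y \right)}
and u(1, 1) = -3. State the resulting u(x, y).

Substitute the ansatz u = A x y into the left-hand side.
Derivatives of the ansatz:
  u_xy = A
  u_y = A x
Term by term:
  cos(y)·u_xy = A \cos{\left(y \right)}
  cos(x)·u_y = A x \cos{\left(x \right)}
So the left-hand side equals
  A x \cos{\left(x \right)} + A \cos{\left(y \right)}
This must equal f(x, y) = - 3 x \cos{\left(x \right)} - 3 \cos{\left(y \right)} identically.
Matching coefficients of the independent functions:
  [x \cos{\left(x \right)}, \cos{\left(y \right)}]:  A = -3
Solving: A = -3.
Check against the point condition:
  u(1, 1) = -3  ⟹  A = -3  ✓
Hence u(x, y) = - 3 x y.

Answer: u(x, y) = - 3 x y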